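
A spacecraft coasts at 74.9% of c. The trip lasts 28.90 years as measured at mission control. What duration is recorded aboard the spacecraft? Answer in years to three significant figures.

τ = 19.1 years

β = 0.749; γ = 1/√(1 − 0.749²) = 1/√0.4390 = 1.509
The interval measured at mission control is the dilated one; the clock aboard the spacecraft measures the proper time τ = Δt/γ = 28.90/1.509 years.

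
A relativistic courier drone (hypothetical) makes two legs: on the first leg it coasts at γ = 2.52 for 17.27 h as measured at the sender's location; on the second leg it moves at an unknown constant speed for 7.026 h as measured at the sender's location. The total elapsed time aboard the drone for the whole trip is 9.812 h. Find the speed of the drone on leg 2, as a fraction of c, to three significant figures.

Leg 1: γ = 2.52; τ_1 = 17.27/2.520 = 6.853 h.
Leg 2: speed unknown; τ_2 = 7.026/γ_2.
Total proper time: 6.853 + τ_2 = 9.812, so τ_2 = 9.812 − 6.853 = 2.959 h.
γ_2 = 7.026/2.959 = 2.375; β = √(1 − 1/γ²) = √0.8227.

β = 0.907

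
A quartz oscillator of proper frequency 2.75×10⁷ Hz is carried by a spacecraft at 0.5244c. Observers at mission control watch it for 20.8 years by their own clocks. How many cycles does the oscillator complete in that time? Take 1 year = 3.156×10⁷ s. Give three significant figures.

γ = 1/√(1 − 0.5244²) = 1/√0.7250 = 1.174
During 20.8 years of lab time, the oscillator's proper time advances by τ = Δt/γ = 20.8/1.174 = 17.71 years = 5.589×10⁸ s.
N = f × τ = 2.75×10⁷ × 5.589×10⁸ = 1.537×10¹⁶.

N = 1.54×10¹⁶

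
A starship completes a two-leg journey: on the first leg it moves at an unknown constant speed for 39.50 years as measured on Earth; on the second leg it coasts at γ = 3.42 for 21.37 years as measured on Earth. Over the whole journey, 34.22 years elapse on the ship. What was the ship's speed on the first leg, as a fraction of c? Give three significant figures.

Leg 1: speed unknown; τ_1 = 39.50/γ_1.
Leg 2: γ = 3.42; τ_2 = 21.37/3.420 = 6.249 years.
Total proper time: τ_1 + 6.249 = 34.22, so τ_1 = 34.22 − 6.249 = 27.97 years.
γ_1 = 39.50/27.97 = 1.412; β = √(1 − 1/γ²) = √0.4985.

β = 0.706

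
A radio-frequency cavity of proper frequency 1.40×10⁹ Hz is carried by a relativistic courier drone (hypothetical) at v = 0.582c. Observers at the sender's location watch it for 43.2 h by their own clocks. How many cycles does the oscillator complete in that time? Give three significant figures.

γ = 1/√(1 − 0.582²) = 1/√0.6613 = 1.230
During 43.2 h of lab time, the oscillator's proper time advances by τ = Δt/γ = 43.2/1.230 = 35.13 h = 1.265×10⁵ s.
N = f × τ = 1.40×10⁹ × 1.265×10⁵ = 1.771×10¹⁴.

N = 1.77×10¹⁴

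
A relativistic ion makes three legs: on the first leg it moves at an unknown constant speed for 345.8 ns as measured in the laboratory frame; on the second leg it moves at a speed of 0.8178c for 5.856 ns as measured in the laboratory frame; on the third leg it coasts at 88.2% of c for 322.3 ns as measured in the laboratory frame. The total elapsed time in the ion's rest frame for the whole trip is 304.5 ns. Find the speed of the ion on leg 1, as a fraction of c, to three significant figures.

Leg 1: speed unknown; τ_1 = 345.8/γ_1.
Leg 2: γ = 1/√(1 − 0.8178²) = 1/√0.3312 = 1.738; τ_2 = 5.856/1.738 = 3.370 ns.
Leg 3: β = 0.882; γ = 1/√(1 − 0.882²) = 1/√0.2221 = 2.122; τ_3 = 322.3/2.122 = 151.9 ns.
Total proper time: τ_1 + 3.370 + 151.9 = 304.5, so τ_1 = 304.5 − 155.3 = 149.2 ns.
γ_1 = 345.8/149.2 = 2.317; β = √(1 − 1/γ²) = √0.8137.

β = 0.902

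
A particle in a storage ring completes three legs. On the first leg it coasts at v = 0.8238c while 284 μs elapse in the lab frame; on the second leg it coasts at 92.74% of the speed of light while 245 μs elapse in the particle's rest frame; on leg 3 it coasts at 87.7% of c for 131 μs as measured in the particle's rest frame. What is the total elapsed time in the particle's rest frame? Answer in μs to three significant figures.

τ = 537 μs

Leg 1: γ = 1/√(1 − 0.8238²) = 1/√0.3214 = 1.764; τ_1 = 284/1.764 = 161.0 μs.
Leg 2: 245 μs is already measured in the particle's rest frame.
Leg 3: 131 μs is already measured in the particle's rest frame.
Total: 161.0 + 245.0 + 131.0 μs.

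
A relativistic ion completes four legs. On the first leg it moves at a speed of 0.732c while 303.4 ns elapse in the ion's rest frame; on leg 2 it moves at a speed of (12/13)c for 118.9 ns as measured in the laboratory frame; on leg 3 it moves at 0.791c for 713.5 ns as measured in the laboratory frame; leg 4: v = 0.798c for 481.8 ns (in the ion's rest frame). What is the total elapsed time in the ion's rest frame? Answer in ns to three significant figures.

τ = 1270 ns

Leg 1: 303.4 ns is already measured in the ion's rest frame.
Leg 2: γ = 1/√(1 − (12/13)²) = 13/5 = 2.600; τ_2 = 118.9/2.600 = 45.73 ns.
Leg 3: γ = 1/√(1 − 0.791²) = 1/√0.3743 = 1.634; τ_3 = 713.5/1.634 = 436.5 ns.
Leg 4: 481.8 ns is already measured in the ion's rest frame.
Total: 303.4 + 45.73 + 436.5 + 481.8 ns.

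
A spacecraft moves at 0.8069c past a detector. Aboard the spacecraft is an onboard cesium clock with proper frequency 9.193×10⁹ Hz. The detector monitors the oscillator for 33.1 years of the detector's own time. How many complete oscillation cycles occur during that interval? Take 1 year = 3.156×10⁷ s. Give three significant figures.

N = 5.67×10¹⁸

γ = 1/√(1 − 0.8069²) = 1/√0.3489 = 1.693
During 33.1 years of lab time, the oscillator's proper time advances by τ = Δt/γ = 33.1/1.693 = 19.55 years = 6.171×10⁸ s.
N = f × τ = 9.193×10⁹ × 6.171×10⁸ = 5.673×10¹⁸.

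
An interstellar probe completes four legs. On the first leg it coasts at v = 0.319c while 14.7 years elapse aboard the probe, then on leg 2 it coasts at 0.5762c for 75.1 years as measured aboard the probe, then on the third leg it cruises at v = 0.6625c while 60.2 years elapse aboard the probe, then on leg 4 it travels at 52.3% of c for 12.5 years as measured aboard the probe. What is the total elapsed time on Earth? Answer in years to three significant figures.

Δt = 202 years

Leg 1: γ = 1/√(1 − 0.319²) = 1/√0.8982 = 1.055; Δt_1 = 1.055 × 14.7 = 15.51 years.
Leg 2: γ = 1/√(1 − 0.5762²) = 1/√0.6680 = 1.224; Δt_2 = 1.224 × 75.1 = 91.89 years.
Leg 3: γ = 1/√(1 − 0.6625²) = 1/√0.5611 = 1.335; Δt_3 = 1.335 × 60.2 = 80.37 years.
Leg 4: β = 0.523; γ = 1/√(1 − 0.523²) = 1/√0.7265 = 1.173; Δt_4 = 1.173 × 12.5 = 14.67 years.
Total: 15.51 + 91.89 + 80.37 + 14.67 years.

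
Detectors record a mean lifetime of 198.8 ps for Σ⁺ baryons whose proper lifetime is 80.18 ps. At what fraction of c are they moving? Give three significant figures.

v = 0.915c

γ = Δt/τ₀ = 198.8/80.18 = 2.479
β = √(1 − 1/γ²) = √(1 − 0.1627) = √0.8373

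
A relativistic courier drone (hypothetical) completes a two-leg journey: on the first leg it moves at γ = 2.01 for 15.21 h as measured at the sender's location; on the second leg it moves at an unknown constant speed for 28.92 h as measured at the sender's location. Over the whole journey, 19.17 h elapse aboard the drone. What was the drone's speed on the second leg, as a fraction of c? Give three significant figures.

β = 0.916

Leg 1: γ = 2.01; τ_1 = 15.21/2.010 = 7.567 h.
Leg 2: speed unknown; τ_2 = 28.92/γ_2.
Total proper time: 7.567 + τ_2 = 19.17, so τ_2 = 19.17 − 7.567 = 11.60 h.
γ_2 = 28.92/11.60 = 2.492; β = √(1 − 1/γ²) = √0.8390.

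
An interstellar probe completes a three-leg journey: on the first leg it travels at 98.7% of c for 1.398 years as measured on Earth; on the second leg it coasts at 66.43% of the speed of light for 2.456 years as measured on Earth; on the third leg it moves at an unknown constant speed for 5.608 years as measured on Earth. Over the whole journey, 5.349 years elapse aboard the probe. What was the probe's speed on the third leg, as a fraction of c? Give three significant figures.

β = 0.810

Leg 1: β = 0.987; γ = 1/√(1 − 0.987²) = 1/√0.02583 = 6.222; τ_1 = 1.398/6.222 = 0.2247 years.
Leg 2: β = 0.6643; γ = 1/√(1 − 0.6643²) = 1/√0.5587 = 1.338; τ_2 = 2.456/1.338 = 1.836 years.
Leg 3: speed unknown; τ_3 = 5.608/γ_3.
Total proper time: 0.2247 + 1.836 + τ_3 = 5.349, so τ_3 = 5.349 − 2.060 = 3.289 years.
γ_3 = 5.608/3.289 = 1.705; β = √(1 − 1/γ²) = √0.6561.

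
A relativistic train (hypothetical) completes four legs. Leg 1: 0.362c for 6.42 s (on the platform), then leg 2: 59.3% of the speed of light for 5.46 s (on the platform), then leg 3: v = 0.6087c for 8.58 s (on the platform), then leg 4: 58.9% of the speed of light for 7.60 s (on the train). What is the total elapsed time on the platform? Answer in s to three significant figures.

Leg 1: 6.42 s is already measured on the platform.
Leg 2: 5.46 s is already measured on the platform.
Leg 3: 8.58 s is already measured on the platform.
Leg 4: β = 0.589; γ = 1/√(1 − 0.589²) = 1/√0.6531 = 1.237; Δt_4 = 1.237 × 7.60 = 9.404 s.
Total: 6.420 + 5.460 + 8.580 + 9.404 s.

Δt = 29.9 s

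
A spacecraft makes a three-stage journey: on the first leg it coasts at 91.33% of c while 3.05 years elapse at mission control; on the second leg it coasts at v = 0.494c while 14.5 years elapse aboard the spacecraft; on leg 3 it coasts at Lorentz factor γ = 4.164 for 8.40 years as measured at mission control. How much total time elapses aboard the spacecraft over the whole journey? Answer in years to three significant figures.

τ = 17.8 years

Leg 1: β = 0.9133; γ = 1/√(1 − 0.9133²) = 1/√0.1659 = 2.455; τ_1 = 3.05/2.455 = 1.242 years.
Leg 2: 14.5 years is already measured aboard the spacecraft.
Leg 3: γ = 4.164; τ_3 = 8.40/4.164 = 2.017 years.
Total: 1.242 + 14.50 + 2.017 years.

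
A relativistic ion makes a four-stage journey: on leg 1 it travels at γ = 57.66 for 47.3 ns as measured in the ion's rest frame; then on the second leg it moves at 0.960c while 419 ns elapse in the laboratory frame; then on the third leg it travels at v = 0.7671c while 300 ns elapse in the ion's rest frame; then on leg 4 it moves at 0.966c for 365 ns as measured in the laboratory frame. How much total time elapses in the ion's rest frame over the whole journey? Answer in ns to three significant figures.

τ = 559 ns

Leg 1: 47.3 ns is already measured in the ion's rest frame.
Leg 2: γ = 1/√(1 − 0.960²) = 25/7 ≈ 3.571; τ_2 = 419/3.571 = 117.3 ns.
Leg 3: 300 ns is already measured in the ion's rest frame.
Leg 4: γ = 1/√(1 − 0.966²) = 1/√0.06684 = 3.868; τ_4 = 365/3.868 = 94.37 ns.
Total: 47.30 + 117.3 + 300.0 + 94.37 ns.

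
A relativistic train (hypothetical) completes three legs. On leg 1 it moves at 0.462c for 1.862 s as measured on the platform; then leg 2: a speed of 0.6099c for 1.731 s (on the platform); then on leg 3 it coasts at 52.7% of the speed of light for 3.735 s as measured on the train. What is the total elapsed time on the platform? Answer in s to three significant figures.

Leg 1: 1.862 s is already measured on the platform.
Leg 2: 1.731 s is already measured on the platform.
Leg 3: β = 0.527; γ = 1/√(1 − 0.527²) = 1/√0.7223 = 1.177; Δt_3 = 1.177 × 3.735 = 4.395 s.
Total: 1.862 + 1.731 + 4.395 s.

Δt = 7.99 s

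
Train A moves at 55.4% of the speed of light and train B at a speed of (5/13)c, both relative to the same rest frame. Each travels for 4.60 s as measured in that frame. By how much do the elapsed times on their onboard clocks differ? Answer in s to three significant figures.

|τ_A − τ_B| = 0.417 s

A: β = 0.554; γ = 1/√(1 − 0.554²) = 1/√0.6931 = 1.201; τ_A = 4.60/1.201 = 3.830 s.
B: γ = 1/√(1 − (5/13)²) = 13/12 ≈ 1.083; τ_B = 4.60/1.083 = 4.246 s.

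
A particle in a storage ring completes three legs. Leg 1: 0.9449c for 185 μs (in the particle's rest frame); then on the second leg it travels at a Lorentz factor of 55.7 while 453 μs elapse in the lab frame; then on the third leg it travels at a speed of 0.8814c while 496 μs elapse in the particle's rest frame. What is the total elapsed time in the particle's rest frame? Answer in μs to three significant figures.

Leg 1: 185 μs is already measured in the particle's rest frame.
Leg 2: γ = 55.7; τ_2 = 453/55.70 = 8.133 μs.
Leg 3: 496 μs is already measured in the particle's rest frame.
Total: 185.0 + 8.133 + 496.0 μs.

τ = 689 μs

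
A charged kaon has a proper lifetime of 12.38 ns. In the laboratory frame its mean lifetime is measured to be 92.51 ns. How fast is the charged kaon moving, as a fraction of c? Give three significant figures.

v = 0.991c

γ = Δt/τ₀ = 92.51/12.38 = 7.473
β = √(1 − 1/γ²) = √(1 − 0.01791) = √0.9821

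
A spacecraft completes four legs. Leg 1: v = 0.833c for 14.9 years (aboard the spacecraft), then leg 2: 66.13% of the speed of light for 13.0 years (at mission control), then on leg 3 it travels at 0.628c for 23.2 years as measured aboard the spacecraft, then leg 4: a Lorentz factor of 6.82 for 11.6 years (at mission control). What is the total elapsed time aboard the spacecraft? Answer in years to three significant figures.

Leg 1: 14.9 years is already measured aboard the spacecraft.
Leg 2: β = 0.6613; γ = 1/√(1 − 0.6613²) = 1/√0.5627 = 1.333; τ_2 = 13.0/1.333 = 9.752 years.
Leg 3: 23.2 years is already measured aboard the spacecraft.
Leg 4: γ = 6.82; τ_4 = 11.6/6.820 = 1.701 years.
Total: 14.90 + 9.752 + 23.20 + 1.701 years.

τ = 49.6 years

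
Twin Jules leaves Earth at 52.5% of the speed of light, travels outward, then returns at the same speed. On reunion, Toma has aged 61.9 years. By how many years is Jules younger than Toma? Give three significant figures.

Δt − τ = 9.22 years

β = 0.525; γ = 1/√(1 − 0.525²) = 1/√0.7244 = 1.175
Jules's elapsed proper time: τ = 61.9/1.175 = 52.68 years.
Age gap = Δt − τ = 61.9 − 52.68 years.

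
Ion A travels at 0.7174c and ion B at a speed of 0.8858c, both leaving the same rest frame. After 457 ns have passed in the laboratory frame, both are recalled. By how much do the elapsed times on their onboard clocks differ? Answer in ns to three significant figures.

|τ_A − τ_B| = 106 ns

A: γ = 1/√(1 − 0.7174²) = 1/√0.4853 = 1.435; τ_A = 457/1.435 = 318.4 ns.
B: γ = 1/√(1 − 0.8858²) = 1/√0.2154 = 2.155; τ_B = 457/2.155 = 212.1 ns.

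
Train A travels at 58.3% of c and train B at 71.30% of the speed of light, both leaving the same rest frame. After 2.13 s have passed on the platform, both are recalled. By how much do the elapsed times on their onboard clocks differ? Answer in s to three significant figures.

|τ_A − τ_B| = 0.237 s

A: β = 0.583; γ = 1/√(1 − 0.583²) = 1/√0.6601 = 1.231; τ_A = 2.13/1.231 = 1.731 s.
B: β = 0.7130; γ = 1/√(1 − 0.7130²) = 1/√0.4916 = 1.426; τ_B = 2.13/1.426 = 1.493 s.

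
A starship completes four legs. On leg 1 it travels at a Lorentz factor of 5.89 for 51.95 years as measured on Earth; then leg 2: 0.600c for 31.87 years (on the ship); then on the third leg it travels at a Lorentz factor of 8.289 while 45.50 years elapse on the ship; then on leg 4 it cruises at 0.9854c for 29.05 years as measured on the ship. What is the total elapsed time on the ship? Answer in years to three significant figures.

τ = 115 years

Leg 1: γ = 5.89; τ_1 = 51.95/5.890 = 8.820 years.
Leg 2: 31.87 years is already measured on the ship.
Leg 3: 45.50 years is already measured on the ship.
Leg 4: 29.05 years is already measured on the ship.
Total: 8.820 + 31.87 + 45.50 + 29.05 years.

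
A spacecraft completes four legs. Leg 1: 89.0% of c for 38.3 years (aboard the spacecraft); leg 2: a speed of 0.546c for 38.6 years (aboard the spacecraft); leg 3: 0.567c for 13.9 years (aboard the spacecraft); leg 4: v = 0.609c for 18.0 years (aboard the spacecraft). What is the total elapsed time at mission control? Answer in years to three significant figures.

Δt = 170 years

Leg 1: β = 0.890; γ = 1/√(1 − 0.890²) = 1/√0.2079 = 2.193; Δt_1 = 2.193 × 38.3 = 84.00 years.
Leg 2: γ = 1/√(1 − 0.546²) = 1/√0.7019 = 1.194; Δt_2 = 1.194 × 38.6 = 46.07 years.
Leg 3: γ = 1/√(1 − 0.567²) = 1/√0.6785 = 1.214; Δt_3 = 1.214 × 13.9 = 16.87 years.
Leg 4: γ = 1/√(1 − 0.609²) = 1/√0.6291 = 1.261; Δt_4 = 1.261 × 18.0 = 22.69 years.
Total: 84.00 + 46.07 + 16.87 + 22.69 years.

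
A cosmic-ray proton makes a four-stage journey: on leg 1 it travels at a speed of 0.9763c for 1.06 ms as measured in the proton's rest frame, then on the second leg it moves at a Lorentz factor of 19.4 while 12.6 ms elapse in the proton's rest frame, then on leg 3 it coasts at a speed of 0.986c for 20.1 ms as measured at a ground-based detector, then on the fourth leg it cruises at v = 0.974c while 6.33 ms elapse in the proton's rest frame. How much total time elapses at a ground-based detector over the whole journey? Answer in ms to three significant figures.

Leg 1: γ = 1/√(1 − 0.9763²) = 1/√0.04684 = 4.621; Δt_1 = 4.621 × 1.06 = 4.898 ms.
Leg 2: γ = 19.4; Δt_2 = 19.40 × 12.6 = 244.4 ms.
Leg 3: 20.1 ms is already measured at a ground-based detector.
Leg 4: γ = 1/√(1 − 0.974²) = 1/√0.05132 = 4.414; Δt_4 = 4.414 × 6.33 = 27.94 ms.
Total: 4.898 + 244.4 + 20.10 + 27.94 ms.

Δt = 297 ms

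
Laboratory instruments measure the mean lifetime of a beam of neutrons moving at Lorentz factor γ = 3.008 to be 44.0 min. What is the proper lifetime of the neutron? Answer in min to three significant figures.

γ = 3.008
The lab-frame lifetime is the dilated interval; the proper lifetime is τ₀ = Δt/γ = 44.0/3.008 min.

τ₀ = 14.6 min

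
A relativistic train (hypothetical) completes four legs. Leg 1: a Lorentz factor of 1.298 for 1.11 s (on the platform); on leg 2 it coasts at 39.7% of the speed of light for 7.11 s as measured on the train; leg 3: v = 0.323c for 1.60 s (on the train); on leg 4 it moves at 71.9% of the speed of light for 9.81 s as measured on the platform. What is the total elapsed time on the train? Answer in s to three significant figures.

Leg 1: γ = 1.298; τ_1 = 1.11/1.298 = 0.8552 s.
Leg 2: 7.11 s is already measured on the train.
Leg 3: 1.60 s is already measured on the train.
Leg 4: β = 0.719; γ = 1/√(1 − 0.719²) = 1/√0.4830 = 1.439; τ_4 = 9.81/1.439 = 6.818 s.
Total: 0.8552 + 7.110 + 1.600 + 6.818 s.

τ = 16.4 s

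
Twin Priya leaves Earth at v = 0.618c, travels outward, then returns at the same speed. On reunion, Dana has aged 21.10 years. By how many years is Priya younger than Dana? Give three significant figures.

Δt − τ = 4.51 years

γ = 1/√(1 − 0.618²) = 1/√0.6181 = 1.272
Priya's elapsed proper time: τ = 21.10/1.272 = 16.59 years.
Age gap = Δt − τ = 21.10 − 16.59 years.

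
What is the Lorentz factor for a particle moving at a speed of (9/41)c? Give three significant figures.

γ = 1/√(1 − (9/41)²) = 41/40 = 1.025

γ = 1.03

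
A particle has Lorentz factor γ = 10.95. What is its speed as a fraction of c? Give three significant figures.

β = 0.996

β = √(1 − 1/γ²) = √(1 − 1/10.95²) = √(1 − 0.008340) = √0.9917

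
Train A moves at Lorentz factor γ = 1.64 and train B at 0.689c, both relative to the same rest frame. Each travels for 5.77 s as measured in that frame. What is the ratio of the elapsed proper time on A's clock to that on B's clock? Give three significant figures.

τ_A/τ_B = 0.841

A: γ = 1.64. B: γ = 1/√(1 − 0.689²) = 1/√0.5253 = 1.380.
τ_A/τ_B = γ_B/γ_A = 1.380/1.640 = 0.8413, so τ_A/τ_B = 0.8413.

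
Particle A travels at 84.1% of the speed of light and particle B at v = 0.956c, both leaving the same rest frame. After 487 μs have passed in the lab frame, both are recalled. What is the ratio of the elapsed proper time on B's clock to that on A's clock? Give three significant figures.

A: β = 0.841; γ = 1/√(1 − 0.841²) = 1/√0.2927 = 1.848. B: γ = 1/√(1 − 0.956²) = 1/√0.08606 = 3.409.
τ_A/τ_B = γ_B/γ_A = 3.409/1.848 = 1.844, so τ_B/τ_A = 0.5422.

τ_B/τ_A = 0.542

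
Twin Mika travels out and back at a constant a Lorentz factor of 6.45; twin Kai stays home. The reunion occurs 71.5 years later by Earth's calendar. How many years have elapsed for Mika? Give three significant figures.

γ = 6.45
Mika's clock measures proper time along the trip: τ = Δt/γ = 71.5/6.450 years.

τ = 11.1 years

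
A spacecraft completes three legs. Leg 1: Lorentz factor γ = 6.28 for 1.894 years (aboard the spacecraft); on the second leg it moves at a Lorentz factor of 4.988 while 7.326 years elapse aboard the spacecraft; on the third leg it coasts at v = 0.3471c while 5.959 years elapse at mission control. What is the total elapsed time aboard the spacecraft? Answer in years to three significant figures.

τ = 14.8 years

Leg 1: 1.894 years is already measured aboard the spacecraft.
Leg 2: 7.326 years is already measured aboard the spacecraft.
Leg 3: γ = 1/√(1 − 0.3471²) = 1/√0.8795 = 1.066; τ_3 = 5.959/1.066 = 5.589 years.
Total: 1.894 + 7.326 + 5.589 years.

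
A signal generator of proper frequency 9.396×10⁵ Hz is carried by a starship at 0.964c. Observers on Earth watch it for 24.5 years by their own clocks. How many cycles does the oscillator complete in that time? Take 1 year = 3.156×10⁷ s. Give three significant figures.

N = 1.93×10¹⁴

γ = 1/√(1 − 0.964²) = 1/√0.07070 = 3.761
During 24.5 years of lab time, the oscillator's proper time advances by τ = Δt/γ = 24.5/3.761 = 6.515 years = 2.056×10⁸ s.
N = f × τ = 9.396×10⁵ × 2.056×10⁸ = 1.932×10¹⁴.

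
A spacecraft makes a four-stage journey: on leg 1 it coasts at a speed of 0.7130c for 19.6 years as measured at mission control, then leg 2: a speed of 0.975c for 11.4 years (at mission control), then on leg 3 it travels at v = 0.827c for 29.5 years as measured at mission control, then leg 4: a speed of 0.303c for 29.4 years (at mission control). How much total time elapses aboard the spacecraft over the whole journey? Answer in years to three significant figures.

Leg 1: γ = 1/√(1 − 0.7130²) = 1/√0.4916 = 1.426; τ_1 = 19.6/1.426 = 13.74 years.
Leg 2: γ = 1/√(1 − 0.975²) = 1/√0.04938 = 4.500; τ_2 = 11.4/4.500 = 2.533 years.
Leg 3: γ = 1/√(1 − 0.827²) = 1/√0.3161 = 1.779; τ_3 = 29.5/1.779 = 16.58 years.
Leg 4: γ = 1/√(1 − 0.303²) = 1/√0.9082 = 1.049; τ_4 = 29.4/1.049 = 28.02 years.
Total: 13.74 + 2.533 + 16.58 + 28.02 years.

τ = 60.9 years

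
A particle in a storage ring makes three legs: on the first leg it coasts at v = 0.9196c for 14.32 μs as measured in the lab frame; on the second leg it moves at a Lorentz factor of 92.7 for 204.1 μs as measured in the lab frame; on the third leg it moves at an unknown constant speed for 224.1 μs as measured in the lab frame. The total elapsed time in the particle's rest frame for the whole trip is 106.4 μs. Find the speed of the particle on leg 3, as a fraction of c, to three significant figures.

Leg 1: γ = 1/√(1 − 0.9196²) = 1/√0.1543 = 2.545; τ_1 = 14.32/2.545 = 5.626 μs.
Leg 2: γ = 92.7; τ_2 = 204.1/92.70 = 2.202 μs.
Leg 3: speed unknown; τ_3 = 224.1/γ_3.
Total proper time: 5.626 + 2.202 + τ_3 = 106.4, so τ_3 = 106.4 − 7.827 = 98.57 μs.
γ_3 = 224.1/98.57 = 2.273; β = √(1 − 1/γ²) = √0.8065.

β = 0.898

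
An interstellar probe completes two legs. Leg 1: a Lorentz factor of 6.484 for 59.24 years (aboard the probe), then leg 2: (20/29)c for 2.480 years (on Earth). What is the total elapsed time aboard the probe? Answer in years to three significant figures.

τ = 61.0 years

Leg 1: 59.24 years is already measured aboard the probe.
Leg 2: γ = 1/√(1 − (20/29)²) = 29/21 ≈ 1.381; τ_2 = 2.480/1.381 = 1.796 years.
Total: 59.24 + 1.796 years.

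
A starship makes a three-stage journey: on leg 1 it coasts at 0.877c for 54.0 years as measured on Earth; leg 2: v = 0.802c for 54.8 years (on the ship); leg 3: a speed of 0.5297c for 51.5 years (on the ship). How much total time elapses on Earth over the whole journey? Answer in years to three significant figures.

Δt = 206 years

Leg 1: 54.0 years is already measured on Earth.
Leg 2: γ = 1/√(1 − 0.802²) = 1/√0.3568 = 1.674; Δt_2 = 1.674 × 54.8 = 91.74 years.
Leg 3: γ = 1/√(1 − 0.5297²) = 1/√0.7194 = 1.179; Δt_3 = 1.179 × 51.5 = 60.72 years.
Total: 54.00 + 91.74 + 60.72 years.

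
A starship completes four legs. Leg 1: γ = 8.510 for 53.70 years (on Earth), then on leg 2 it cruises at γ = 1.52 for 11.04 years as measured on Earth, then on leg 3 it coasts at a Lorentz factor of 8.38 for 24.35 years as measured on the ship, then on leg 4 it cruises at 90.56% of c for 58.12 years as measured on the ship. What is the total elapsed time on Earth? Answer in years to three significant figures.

Δt = 406 years

Leg 1: 53.70 years is already measured on Earth.
Leg 2: 11.04 years is already measured on Earth.
Leg 3: γ = 8.38; Δt_3 = 8.380 × 24.35 = 204.1 years.
Leg 4: β = 0.9056; γ = 1/√(1 − 0.9056²) = 1/√0.1799 = 2.358; Δt_4 = 2.358 × 58.12 = 137.0 years.
Total: 53.70 + 11.04 + 204.1 + 137.0 years.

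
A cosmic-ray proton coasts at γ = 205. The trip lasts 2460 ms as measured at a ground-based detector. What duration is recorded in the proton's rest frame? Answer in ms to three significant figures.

γ = 205
The interval measured at a ground-based detector is the dilated one; the clock in the proton's rest frame measures the proper time τ = Δt/γ = 2460/205.0 ms.

τ = 12.0 ms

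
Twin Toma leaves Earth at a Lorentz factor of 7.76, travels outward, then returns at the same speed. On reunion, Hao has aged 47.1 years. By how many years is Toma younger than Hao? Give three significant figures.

Δt − τ = 41.0 years

γ = 7.76
Toma's elapsed proper time: τ = 47.1/7.760 = 6.070 years.
Age gap = Δt − τ = 47.1 − 6.070 years.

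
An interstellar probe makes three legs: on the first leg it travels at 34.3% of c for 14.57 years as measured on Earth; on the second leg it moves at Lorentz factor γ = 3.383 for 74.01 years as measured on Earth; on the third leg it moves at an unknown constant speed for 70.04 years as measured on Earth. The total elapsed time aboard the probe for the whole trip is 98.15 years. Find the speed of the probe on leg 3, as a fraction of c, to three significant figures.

β = 0.449

Leg 1: β = 0.343; γ = 1/√(1 − 0.343²) = 1/√0.8824 = 1.065; τ_1 = 14.57/1.065 = 13.69 years.
Leg 2: γ = 3.383; τ_2 = 74.01/3.383 = 21.88 years.
Leg 3: speed unknown; τ_3 = 70.04/γ_3.
Total proper time: 13.69 + 21.88 + τ_3 = 98.15, so τ_3 = 98.15 − 35.56 = 62.59 years.
γ_3 = 70.04/62.59 = 1.119; β = √(1 − 1/γ²) = √0.2015.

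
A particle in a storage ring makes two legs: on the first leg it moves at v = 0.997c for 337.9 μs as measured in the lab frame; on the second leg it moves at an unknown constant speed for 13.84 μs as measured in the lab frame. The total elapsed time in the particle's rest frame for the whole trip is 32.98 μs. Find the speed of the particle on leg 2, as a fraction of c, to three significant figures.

β = 0.870

Leg 1: γ = 1/√(1 − 0.997²) = 1/√0.005991 = 12.92; τ_1 = 337.9/12.92 = 26.15 μs.
Leg 2: speed unknown; τ_2 = 13.84/γ_2.
Total proper time: 26.15 + τ_2 = 32.98, so τ_2 = 32.98 − 26.15 = 6.826 μs.
γ_2 = 13.84/6.826 = 2.028; β = √(1 − 1/γ²) = √0.7567.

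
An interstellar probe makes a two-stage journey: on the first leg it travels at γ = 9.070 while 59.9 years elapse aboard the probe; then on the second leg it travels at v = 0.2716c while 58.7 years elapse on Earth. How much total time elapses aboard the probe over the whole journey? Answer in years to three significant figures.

τ = 116 years

Leg 1: 59.9 years is already measured aboard the probe.
Leg 2: γ = 1/√(1 − 0.2716²) = 1/√0.9262 = 1.039; τ_2 = 58.7/1.039 = 56.49 years.
Total: 59.90 + 56.49 years.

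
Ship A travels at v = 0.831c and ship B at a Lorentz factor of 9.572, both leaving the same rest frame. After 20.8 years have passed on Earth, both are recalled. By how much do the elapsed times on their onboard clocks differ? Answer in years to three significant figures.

|τ_A − τ_B| = 9.40 years

A: γ = 1/√(1 − 0.831²) = 1/√0.3094 = 1.798; τ_A = 20.8/1.798 = 11.57 years.
B: γ = 9.572; τ_B = 20.8/9.572 = 2.173 years.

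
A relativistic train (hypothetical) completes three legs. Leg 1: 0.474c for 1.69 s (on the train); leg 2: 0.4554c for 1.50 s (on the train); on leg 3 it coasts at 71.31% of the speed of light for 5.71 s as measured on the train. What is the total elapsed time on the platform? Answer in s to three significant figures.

Δt = 11.7 s

Leg 1: γ = 1/√(1 − 0.474²) = 1/√0.7753 = 1.136; Δt_1 = 1.136 × 1.69 = 1.919 s.
Leg 2: γ = 1/√(1 − 0.4554²) = 1/√0.7926 = 1.123; Δt_2 = 1.123 × 1.50 = 1.685 s.
Leg 3: β = 0.7131; γ = 1/√(1 − 0.7131²) = 1/√0.4915 = 1.426; Δt_3 = 1.426 × 5.71 = 8.145 s.
Total: 1.919 + 1.685 + 8.145 s.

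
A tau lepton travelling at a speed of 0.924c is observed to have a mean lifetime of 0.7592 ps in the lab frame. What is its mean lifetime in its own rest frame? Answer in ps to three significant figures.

γ = 1/√(1 − 0.924²) = 1/√0.1462 = 2.615
The lab-frame lifetime is the dilated interval; the proper lifetime is τ₀ = Δt/γ = 0.7592/2.615 ps.

τ₀ = 0.290 ps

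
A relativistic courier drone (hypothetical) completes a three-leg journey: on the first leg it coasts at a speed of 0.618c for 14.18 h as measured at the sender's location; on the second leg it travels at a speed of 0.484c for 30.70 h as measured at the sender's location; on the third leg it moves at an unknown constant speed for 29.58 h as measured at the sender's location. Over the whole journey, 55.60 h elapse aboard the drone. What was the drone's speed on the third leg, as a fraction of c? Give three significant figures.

Leg 1: γ = 1/√(1 − 0.618²) = 1/√0.6181 = 1.272; τ_1 = 14.18/1.272 = 11.15 h.
Leg 2: γ = 1/√(1 − 0.484²) = 1/√0.7657 = 1.143; τ_2 = 30.70/1.143 = 26.86 h.
Leg 3: speed unknown; τ_3 = 29.58/γ_3.
Total proper time: 11.15 + 26.86 + τ_3 = 55.60, so τ_3 = 55.60 − 38.01 = 17.59 h.
γ_3 = 29.58/17.59 = 1.682; β = √(1 − 1/γ²) = √0.6465.

β = 0.804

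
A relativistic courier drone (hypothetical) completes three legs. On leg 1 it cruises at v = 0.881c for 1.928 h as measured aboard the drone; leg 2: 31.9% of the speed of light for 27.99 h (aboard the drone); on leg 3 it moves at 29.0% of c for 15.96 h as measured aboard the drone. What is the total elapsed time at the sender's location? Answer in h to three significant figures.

Leg 1: γ = 1/√(1 − 0.881²) = 1/√0.2238 = 2.114; Δt_1 = 2.114 × 1.928 = 4.075 h.
Leg 2: β = 0.319; γ = 1/√(1 − 0.319²) = 1/√0.8982 = 1.055; Δt_2 = 1.055 × 27.99 = 29.53 h.
Leg 3: β = 0.290; γ = 1/√(1 − 0.290²) = 1/√0.9159 = 1.045; Δt_3 = 1.045 × 15.96 = 16.68 h.
Total: 4.075 + 29.53 + 16.68 h.

Δt = 50.3 h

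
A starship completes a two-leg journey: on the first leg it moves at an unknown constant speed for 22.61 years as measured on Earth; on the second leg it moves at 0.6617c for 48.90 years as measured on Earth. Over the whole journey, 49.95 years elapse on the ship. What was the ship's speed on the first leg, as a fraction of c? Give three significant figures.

β = 0.809

Leg 1: speed unknown; τ_1 = 22.61/γ_1.
Leg 2: γ = 1/√(1 − 0.6617²) = 1/√0.5622 = 1.334; τ_2 = 48.90/1.334 = 36.66 years.
Total proper time: τ_1 + 36.66 = 49.95, so τ_1 = 49.95 − 36.66 = 13.29 years.
γ_1 = 22.61/13.29 = 1.702; β = √(1 − 1/γ²) = √0.6547.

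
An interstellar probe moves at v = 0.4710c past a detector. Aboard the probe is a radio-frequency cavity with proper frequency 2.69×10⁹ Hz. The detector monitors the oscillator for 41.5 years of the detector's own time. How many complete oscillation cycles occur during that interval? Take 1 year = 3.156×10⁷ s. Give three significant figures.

N = 3.11×10¹⁸

γ = 1/√(1 − 0.4710²) = 1/√0.7782 = 1.134
During 41.5 years of lab time, the oscillator's proper time advances by τ = Δt/γ = 41.5/1.134 = 36.61 years = 1.155×10⁹ s.
N = f × τ = 2.69×10⁹ × 1.155×10⁹ = 3.108×10¹⁸.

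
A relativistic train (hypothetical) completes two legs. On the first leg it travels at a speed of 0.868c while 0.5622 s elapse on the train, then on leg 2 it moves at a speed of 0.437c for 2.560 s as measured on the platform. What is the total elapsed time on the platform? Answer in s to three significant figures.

Δt = 3.69 s

Leg 1: γ = 1/√(1 − 0.868²) = 1/√0.2466 = 2.014; Δt_1 = 2.014 × 0.5622 = 1.132 s.
Leg 2: 2.560 s is already measured on the platform.
Total: 1.132 + 2.560 s.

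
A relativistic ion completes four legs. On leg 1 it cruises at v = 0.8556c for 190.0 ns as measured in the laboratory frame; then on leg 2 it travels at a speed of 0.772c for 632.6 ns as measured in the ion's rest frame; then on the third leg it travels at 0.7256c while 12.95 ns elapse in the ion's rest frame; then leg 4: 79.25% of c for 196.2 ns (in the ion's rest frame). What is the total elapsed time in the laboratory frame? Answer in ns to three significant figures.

Δt = 1530 ns

Leg 1: 190.0 ns is already measured in the laboratory frame.
Leg 2: γ = 1/√(1 − 0.772²) = 1/√0.4040 = 1.573; Δt_2 = 1.573 × 632.6 = 995.2 ns.
Leg 3: γ = 1/√(1 − 0.7256²) = 1/√0.4735 = 1.453; Δt_3 = 1.453 × 12.95 = 18.82 ns.
Leg 4: β = 0.7925; γ = 1/√(1 − 0.7925²) = 1/√0.3719 = 1.640; Δt_4 = 1.640 × 196.2 = 321.7 ns.
Total: 190.0 + 995.2 + 18.82 + 321.7 ns.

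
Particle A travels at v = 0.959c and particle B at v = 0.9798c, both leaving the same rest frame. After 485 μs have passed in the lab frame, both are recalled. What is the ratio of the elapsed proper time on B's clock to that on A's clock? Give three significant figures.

A: γ = 1/√(1 − 0.959²) = 1/√0.08032 = 3.529. B: γ = 1/√(1 − 0.9798²) = 1/√0.03999 = 5.001.
τ_A/τ_B = γ_B/γ_A = 5.001/3.529 = 1.417, so τ_B/τ_A = 0.7056.

τ_B/τ_A = 0.706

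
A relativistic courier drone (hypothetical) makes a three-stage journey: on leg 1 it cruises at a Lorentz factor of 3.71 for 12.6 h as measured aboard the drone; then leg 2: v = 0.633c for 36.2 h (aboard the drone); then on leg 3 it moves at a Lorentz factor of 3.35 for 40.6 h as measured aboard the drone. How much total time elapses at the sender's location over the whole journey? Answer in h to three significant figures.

Δt = 230 h

Leg 1: γ = 3.71; Δt_1 = 3.710 × 12.6 = 46.75 h.
Leg 2: γ = 1/√(1 − 0.633²) = 1/√0.5993 = 1.292; Δt_2 = 1.292 × 36.2 = 46.76 h.
Leg 3: γ = 3.35; Δt_3 = 3.350 × 40.6 = 136.0 h.
Total: 46.75 + 46.76 + 136.0 h.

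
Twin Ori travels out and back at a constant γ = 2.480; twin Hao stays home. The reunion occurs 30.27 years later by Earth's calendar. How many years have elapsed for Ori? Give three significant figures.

γ = 2.480
Ori's clock measures proper time along the trip: τ = Δt/γ = 30.27/2.480 years.

τ = 12.2 years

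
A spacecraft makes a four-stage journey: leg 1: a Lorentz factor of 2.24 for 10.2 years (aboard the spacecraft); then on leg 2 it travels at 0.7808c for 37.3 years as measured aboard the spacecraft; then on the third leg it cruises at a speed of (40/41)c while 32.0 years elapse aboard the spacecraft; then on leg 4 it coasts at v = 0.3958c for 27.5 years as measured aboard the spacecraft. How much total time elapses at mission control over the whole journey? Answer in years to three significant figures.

Leg 1: γ = 2.24; Δt_1 = 2.240 × 10.2 = 22.85 years.
Leg 2: γ = 1/√(1 − 0.7808²) = 1/√0.3904 = 1.601; Δt_2 = 1.601 × 37.3 = 59.70 years.
Leg 3: γ = 1/√(1 − (40/41)²) = 41/9 ≈ 4.556; Δt_3 = 4.556 × 32.0 = 145.8 years.
Leg 4: γ = 1/√(1 − 0.3958²) = 1/√0.8433 = 1.089; Δt_4 = 1.089 × 27.5 = 29.95 years.
Total: 22.85 + 59.70 + 145.8 + 29.95 years.

Δt = 258 years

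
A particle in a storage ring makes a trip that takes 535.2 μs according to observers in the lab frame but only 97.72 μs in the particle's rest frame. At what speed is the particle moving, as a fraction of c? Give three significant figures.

The proper time is measured in the particle's rest frame (both events occur at the particle's location); Δt is measured in the lab frame. γ = Δt/τ = 535.2/97.72 = 5.477.
β = √(1 − 1/γ²) = √(1 − 0.03334) = √0.9667

β = 0.983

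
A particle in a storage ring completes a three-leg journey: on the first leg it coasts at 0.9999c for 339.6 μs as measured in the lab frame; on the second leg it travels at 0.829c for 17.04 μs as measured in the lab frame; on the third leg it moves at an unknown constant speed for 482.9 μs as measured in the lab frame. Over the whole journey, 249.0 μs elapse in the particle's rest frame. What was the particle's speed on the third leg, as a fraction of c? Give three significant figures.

Leg 1: γ = 1/√(1 − 0.9999²) = 1/√2.000×10⁻⁴ = 70.71; τ_1 = 339.6/70.71 = 4.803 μs.
Leg 2: γ = 1/√(1 − 0.829²) = 1/√0.3128 = 1.788; τ_2 = 17.04/1.788 = 9.530 μs.
Leg 3: speed unknown; τ_3 = 482.9/γ_3.
Total proper time: 4.803 + 9.530 + τ_3 = 249.0, so τ_3 = 249.0 − 14.33 = 234.7 μs.
γ_3 = 482.9/234.7 = 2.058; β = √(1 − 1/γ²) = √0.7638.

β = 0.874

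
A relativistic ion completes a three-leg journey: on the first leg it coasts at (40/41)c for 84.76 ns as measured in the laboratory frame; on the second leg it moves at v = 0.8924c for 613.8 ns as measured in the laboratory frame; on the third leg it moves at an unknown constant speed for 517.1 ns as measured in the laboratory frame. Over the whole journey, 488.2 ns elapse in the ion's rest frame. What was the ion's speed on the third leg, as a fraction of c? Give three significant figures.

Leg 1: γ = 1/√(1 − (40/41)²) = 41/9 ≈ 4.556; τ_1 = 84.76/4.556 = 18.61 ns.
Leg 2: γ = 1/√(1 − 0.8924²) = 1/√0.2036 = 2.216; τ_2 = 613.8/2.216 = 277.0 ns.
Leg 3: speed unknown; τ_3 = 517.1/γ_3.
Total proper time: 18.61 + 277.0 + τ_3 = 488.2, so τ_3 = 488.2 − 295.6 = 192.6 ns.
γ_3 = 517.1/192.6 = 2.685; β = √(1 − 1/γ²) = √0.8612.

β = 0.928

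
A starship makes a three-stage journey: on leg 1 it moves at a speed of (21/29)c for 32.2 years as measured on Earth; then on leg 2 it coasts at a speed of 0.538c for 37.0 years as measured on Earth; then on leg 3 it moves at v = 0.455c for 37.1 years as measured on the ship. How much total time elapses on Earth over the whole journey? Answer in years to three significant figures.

Leg 1: 32.2 years is already measured on Earth.
Leg 2: 37.0 years is already measured on Earth.
Leg 3: γ = 1/√(1 − 0.455²) = 1/√0.7930 = 1.123; Δt_3 = 1.123 × 37.1 = 41.66 years.
Total: 32.20 + 37.00 + 41.66 years.

Δt = 111 years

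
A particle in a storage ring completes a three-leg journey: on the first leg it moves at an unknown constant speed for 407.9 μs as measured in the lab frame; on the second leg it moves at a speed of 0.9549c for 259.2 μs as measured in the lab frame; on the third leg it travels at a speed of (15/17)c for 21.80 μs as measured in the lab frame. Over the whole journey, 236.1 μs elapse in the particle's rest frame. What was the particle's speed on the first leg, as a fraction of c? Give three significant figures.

β = 0.931

Leg 1: speed unknown; τ_1 = 407.9/γ_1.
Leg 2: γ = 1/√(1 − 0.9549²) = 1/√0.08817 = 3.368; τ_2 = 259.2/3.368 = 76.96 μs.
Leg 3: γ = 1/√(1 − (15/17)²) = 17/8 = 2.125; τ_3 = 21.80/2.125 = 10.26 μs.
Total proper time: τ_1 + 76.96 + 10.26 = 236.1, so τ_1 = 236.1 − 87.22 = 148.9 μs.
γ_1 = 407.9/148.9 = 2.740; β = √(1 − 1/γ²) = √0.8668.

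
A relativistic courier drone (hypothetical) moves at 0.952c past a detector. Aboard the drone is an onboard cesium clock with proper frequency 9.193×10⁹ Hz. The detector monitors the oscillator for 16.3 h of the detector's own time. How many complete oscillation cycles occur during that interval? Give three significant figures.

N = 1.65×10¹⁴

γ = 1/√(1 − 0.952²) = 1/√0.09370 = 3.267
During 16.3 h of lab time, the oscillator's proper time advances by τ = Δt/γ = 16.3/3.267 = 4.989 h = 1.796×10⁴ s.
N = f × τ = 9.193×10⁹ × 1.796×10⁴ = 1.651×10¹⁴.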